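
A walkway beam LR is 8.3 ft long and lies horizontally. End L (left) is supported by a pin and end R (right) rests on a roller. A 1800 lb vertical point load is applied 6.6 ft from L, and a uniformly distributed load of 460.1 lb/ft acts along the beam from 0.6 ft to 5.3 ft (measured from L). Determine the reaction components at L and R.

Resultant of the distributed load: 460.1 × 4.7 = 2162.47 lb at 2.95 ft from L.
ΣM about L: R_y·8.3 − 1800·6.6 − (460.1·4.7)·2.95 = 0 → R_y = 18259.2865/8.3 = 2199.91 ≈ 2200 lb.
ΣF_y = 0: L_y + 2199.91 − 1800 − 460.1·4.7 = 0 → L_y = 1763 lb.
ΣF_x = 0: no horizontal applied forces, so L_x = 0.

L_x = 0, L_y = 1763 lb, R_y = 2200 lb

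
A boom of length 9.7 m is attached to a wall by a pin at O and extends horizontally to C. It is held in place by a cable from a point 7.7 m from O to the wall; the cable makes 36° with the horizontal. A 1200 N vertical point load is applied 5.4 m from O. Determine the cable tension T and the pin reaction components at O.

T = 1432 N, O_x = 1158 N, O_y = 358.4 N

ΣM about O: T·sin36°·7.7 − 1200·5.4 = 0 → T = 6480/(7.7·0.587785) = 1431.75 ≈ 1432 N.
ΣF_x = 0: O_x − T·cos36° = 0 → O_x = 1431.75 × 0.809017 = 1158 N.
ΣF_y = 0: O_y + T·sin36° − 1200 = 0 → O_y = 1200 − 1431.75 × 0.587785 = 358.4 N.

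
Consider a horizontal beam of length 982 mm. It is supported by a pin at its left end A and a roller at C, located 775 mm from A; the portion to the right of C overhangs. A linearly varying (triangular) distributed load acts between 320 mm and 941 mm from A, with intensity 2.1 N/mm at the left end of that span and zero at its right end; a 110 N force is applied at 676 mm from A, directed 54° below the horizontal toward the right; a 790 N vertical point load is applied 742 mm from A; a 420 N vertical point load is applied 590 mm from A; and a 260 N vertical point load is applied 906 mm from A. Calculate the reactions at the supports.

A_x = -64.66 N, A_y = 310.0 N, C_y = 1901 N

Resultant of the triangular load: ½ × 2.1 × 621 = 652.05 N, acting at 527 mm from A (one-third of the span from the peak).
Taking moments about A: C_y·775 − (½·2.1·621)·527 − 110·sin54°·676 − 790·742 − 420·590 − 260·906 = 0 → C_y = 1473330/775 = 1901.07 ≈ 1901 N.
ΣF_y = 0: A_y + 1901.07 − ½·2.1·621 − 110·sin54° − 790 − 420 − 260 = 0 → A_y = 310.0 N.
ΣF_x = 0: A_x + 110·cos54° = 0 → A_x = -64.66 N.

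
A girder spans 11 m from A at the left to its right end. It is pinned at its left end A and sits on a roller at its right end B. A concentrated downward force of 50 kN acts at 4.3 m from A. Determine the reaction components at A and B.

A_x = 0, A_y = 30.45 kN, B_y = 19.55 kN

ΣM about A: B_y·11 − 50·4.3 = 0 → B_y = 215/11 = 19.5455 ≈ 19.55 kN.
ΣF_y = 0: A_y + 19.5455 − 50 = 0 → A_y = 30.45 kN.
ΣF_x = 0: no horizontal applied forces, so A_x = 0.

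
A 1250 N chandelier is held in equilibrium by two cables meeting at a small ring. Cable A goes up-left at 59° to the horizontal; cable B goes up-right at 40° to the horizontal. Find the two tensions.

ΣF_x = 0: −T_A·cos59° + T_B·cos40° = 0 → T_B = 0.672334·T_A.
ΣF_y = 0: T_A·sin59° + T_B·sin40° = 1250.
Substitute: T_A·(0.857167 + 0.672334·0.642788) = 1250 → T_A = 969.492 ≈ 969.5 N.
Then T_B = 0.672334 × 969.492 = 651.8 N.

T_A = 969.5 N, T_B = 651.8 N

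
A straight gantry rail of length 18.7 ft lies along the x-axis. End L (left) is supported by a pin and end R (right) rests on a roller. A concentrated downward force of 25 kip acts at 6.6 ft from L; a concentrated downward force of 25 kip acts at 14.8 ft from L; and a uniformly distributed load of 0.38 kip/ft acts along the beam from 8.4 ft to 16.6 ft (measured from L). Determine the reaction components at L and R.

Resultant of the distributed load: 0.38 × 8.2 = 3.116 kip at 12.5 ft from L.
ΣM about L: R_y·18.7 − 25·6.6 − 25·14.8 − (0.38·8.2)·12.5 = 0 → R_y = 573.95/18.7 = 30.6925 ≈ 30.69 kip.
ΣF_y = 0: L_y + 30.6925 − 25 − 25 − 0.38·8.2 = 0 → L_y = 22.42 kip.
ΣF_x = 0: no horizontal applied forces, so L_x = 0.

L_x = 0, L_y = 22.42 kip, R_y = 30.69 kip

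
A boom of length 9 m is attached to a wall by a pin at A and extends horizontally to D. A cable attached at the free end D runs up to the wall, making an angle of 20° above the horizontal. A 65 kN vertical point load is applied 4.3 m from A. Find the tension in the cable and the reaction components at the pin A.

ΣM about A: T·sin20°·9 − 65·4.3 = 0 → T = 279.5/(9·0.34202) = 90.8004 ≈ 90.80 kN.
ΣF_x = 0: A_x − T·cos20° = 0 → A_x = 90.8004 × 0.939693 = 85.32 kN.
ΣF_y = 0: A_y + T·sin20° − 65 = 0 → A_y = 65 − 90.8004 × 0.34202 = 33.94 kN.

T = 90.80 kN, A_x = 85.32 kN, A_y = 33.94 kN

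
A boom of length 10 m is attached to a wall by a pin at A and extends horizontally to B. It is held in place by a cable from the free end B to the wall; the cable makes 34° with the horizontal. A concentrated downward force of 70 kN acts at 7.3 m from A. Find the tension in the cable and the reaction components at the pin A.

T = 91.38 kN, A_x = 75.76 kN, A_y = 18.90 kN

ΣM about A: T·sin34°·10 − 70·7.3 = 0 → T = 511/(10·0.559193) = 91.3817 ≈ 91.38 kN.
ΣF_x = 0: A_x − T·cos34° = 0 → A_x = 91.3817 × 0.829038 = 75.76 kN.
ΣF_y = 0: A_y + T·sin34° − 70 = 0 → A_y = 70 − 91.3817 × 0.559193 = 18.90 kN.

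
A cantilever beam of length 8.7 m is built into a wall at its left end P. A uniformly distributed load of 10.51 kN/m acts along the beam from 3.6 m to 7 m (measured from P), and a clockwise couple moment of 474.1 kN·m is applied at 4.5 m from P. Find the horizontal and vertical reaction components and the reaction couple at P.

Resultant of the distributed load: 10.51 × 3.4 = 35.734 kN at 5.3 m from P.
ΣF_x = 0: P_x = 0.
ΣF_y = 0: P_y − 10.51·3.4 = 0 → P_y = 35.73 kN.
ΣM about P: M_P − (10.51·3.4)·5.3 − 474.1 = 0 → M_P = 663.5 kN·m.

P_x = 0, P_y = 35.73 kN, M_P = 663.5 kN·m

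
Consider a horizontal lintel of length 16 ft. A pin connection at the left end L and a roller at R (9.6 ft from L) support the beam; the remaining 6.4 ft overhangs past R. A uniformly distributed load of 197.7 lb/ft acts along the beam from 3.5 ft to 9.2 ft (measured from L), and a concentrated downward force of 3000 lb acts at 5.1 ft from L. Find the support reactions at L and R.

Resultant of the distributed load: 197.7 × 5.7 = 1126.89 lb at 6.35 ft from L.
ΣM about L: R_y·9.6 − (197.7·5.7)·6.35 − 3000·5.1 = 0 → R_y = 22455.7515/9.6 = 2339.14 ≈ 2339 lb.
ΣF_y = 0: L_y + 2339.14 − 197.7·5.7 − 3000 = 0 → L_y = 1788 lb.
ΣF_x = 0: no horizontal applied forces, so L_x = 0.

L_x = 0, L_y = 1788 lb, R_y = 2339 lb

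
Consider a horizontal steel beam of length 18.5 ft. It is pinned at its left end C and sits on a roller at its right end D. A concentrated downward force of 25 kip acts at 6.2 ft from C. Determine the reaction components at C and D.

C_x = 0, C_y = 16.62 kip, D_y = 8.378 kip

Taking moments about C: D_y·18.5 − 25·6.2 = 0 → D_y = 155/18.5 = 8.37838 ≈ 8.378 kip.
ΣF_y = 0: C_y + 8.37838 − 25 = 0 → C_y = 16.62 kip.
ΣF_x = 0: no horizontal applied forces, so C_x = 0.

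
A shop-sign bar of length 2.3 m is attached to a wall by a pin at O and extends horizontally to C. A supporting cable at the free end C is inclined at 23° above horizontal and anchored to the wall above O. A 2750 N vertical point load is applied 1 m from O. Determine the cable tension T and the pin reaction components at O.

ΣM about O: T·sin23°·2.3 − 2750·1 = 0 → T = 2750/(2.3·0.390731) = 3060.04 ≈ 3060 N.
ΣF_x = 0: O_x − T·cos23° = 0 → O_x = 3060.04 × 0.920505 = 2817 N.
ΣF_y = 0: O_y + T·sin23° − 2750 = 0 → O_y = 2750 − 3060.04 × 0.390731 = 1554 N.

T = 3060 N, O_x = 2817 N, O_y = 1554 N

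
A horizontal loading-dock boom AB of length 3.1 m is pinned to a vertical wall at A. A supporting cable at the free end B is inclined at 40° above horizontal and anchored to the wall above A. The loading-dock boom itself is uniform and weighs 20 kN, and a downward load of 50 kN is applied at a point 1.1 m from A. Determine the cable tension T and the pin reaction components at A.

ΣM about A: T·sin40°·3.1 − 20·1.55 − 50·1.1 = 0 → T = 86/(3.1·0.642788) = 43.1588 ≈ 43.16 kN.
ΣF_x = 0: A_x − T·cos40° = 0 → A_x = 43.1588 × 0.766044 = 33.06 kN.
ΣF_y = 0: A_y + T·sin40° − 20 − 50 = 0 → A_y = 70 − 43.1588 × 0.642788 = 42.26 kN.

T = 43.16 kN, A_x = 33.06 kN, A_y = 42.26 kN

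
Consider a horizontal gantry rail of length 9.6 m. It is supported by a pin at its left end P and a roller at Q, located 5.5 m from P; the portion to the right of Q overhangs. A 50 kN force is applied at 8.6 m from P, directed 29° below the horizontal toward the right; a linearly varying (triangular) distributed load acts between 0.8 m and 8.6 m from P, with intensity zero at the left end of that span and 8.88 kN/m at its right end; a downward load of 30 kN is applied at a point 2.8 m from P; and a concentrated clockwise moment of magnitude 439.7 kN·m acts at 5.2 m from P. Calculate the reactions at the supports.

Resultant of the triangular load: ½ × 8.88 × 7.8 = 34.632 kN, acting at 6 m from P (one-third of the span from the peak).
Moments about P: Q_y·5.5 − 50·sin29°·8.6 − (½·8.88·7.8)·6 − 30·2.8 − 439.7 = 0 → Q_y = 939.96/5.5 = 170.902 ≈ 170.9 kN.
ΣF_y = 0: P_y + 170.902 − 50·sin29° − ½·8.88·7.8 − 30 = 0 → P_y = -82.03 kN.
ΣF_x = 0: P_x + 50·cos29° = 0 → P_x = -43.73 kN.

P_x = -43.73 kN, P_y = -82.03 kN, Q_y = 170.9 kN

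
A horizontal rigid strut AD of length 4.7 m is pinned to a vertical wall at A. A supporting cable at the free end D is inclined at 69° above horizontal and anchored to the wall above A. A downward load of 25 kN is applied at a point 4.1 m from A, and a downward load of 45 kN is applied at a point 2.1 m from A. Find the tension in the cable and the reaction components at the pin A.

ΣM about A: T·sin69°·4.7 − 25·4.1 − 45·2.1 = 0 → T = 197/(4.7·0.93358) = 44.8969 ≈ 44.90 kN.
ΣF_x = 0: A_x − T·cos69° = 0 → A_x = 44.8969 × 0.358368 = 16.09 kN.
ΣF_y = 0: A_y + T·sin69° − 25 − 45 = 0 → A_y = 70 − 44.8969 × 0.93358 = 28.09 kN.

T = 44.90 kN, A_x = 16.09 kN, A_y = 28.09 kN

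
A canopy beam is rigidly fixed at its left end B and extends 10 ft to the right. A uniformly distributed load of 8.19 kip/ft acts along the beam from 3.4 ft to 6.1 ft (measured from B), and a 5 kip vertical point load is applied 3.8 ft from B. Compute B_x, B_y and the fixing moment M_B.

B_x = 0, B_y = 27.11 kip, M_B = 124.0 kip·ft

Resultant of the distributed load: 8.19 × 2.7 = 22.113 kip at 4.75 ft from B.
ΣF_x = 0: B_x = 0.
ΣF_y = 0: B_y − 8.19·2.7 − 5 = 0 → B_y = 27.11 kip.
ΣM about B: M_B − (8.19·2.7)·4.75 − 5·3.8 = 0 → M_B = 124.0 kip·ft.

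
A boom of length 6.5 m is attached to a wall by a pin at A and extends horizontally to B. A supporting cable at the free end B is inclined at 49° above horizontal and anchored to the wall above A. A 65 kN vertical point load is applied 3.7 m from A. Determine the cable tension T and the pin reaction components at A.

T = 49.03 kN, A_x = 32.16 kN, A_y = 28.00 kN

ΣM about A: T·sin49°·6.5 − 65·3.7 = 0 → T = 240.5/(6.5·0.75471) = 49.0255 ≈ 49.03 kN.
ΣF_x = 0: A_x − T·cos49° = 0 → A_x = 49.0255 × 0.656059 = 32.16 kN.
ΣF_y = 0: A_y + T·sin49° − 65 = 0 → A_y = 65 − 49.0255 × 0.75471 = 28.00 kN.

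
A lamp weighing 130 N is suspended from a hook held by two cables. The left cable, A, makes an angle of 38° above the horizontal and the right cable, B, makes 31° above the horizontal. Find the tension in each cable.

ΣF_x = 0: −T_A·cos38° + T_B·cos31° = 0 → T_B = 0.91932·T_A.
ΣF_y = 0: T_A·sin38° + T_B·sin31° = 130.
Substitute: T_A·(0.615661 + 0.91932·0.515038) = 130 → T_A = 119.36 ≈ 119.4 N.
Then T_B = 0.91932 × 119.36 = 109.7 N.

T_A = 119.4 N, T_B = 109.7 N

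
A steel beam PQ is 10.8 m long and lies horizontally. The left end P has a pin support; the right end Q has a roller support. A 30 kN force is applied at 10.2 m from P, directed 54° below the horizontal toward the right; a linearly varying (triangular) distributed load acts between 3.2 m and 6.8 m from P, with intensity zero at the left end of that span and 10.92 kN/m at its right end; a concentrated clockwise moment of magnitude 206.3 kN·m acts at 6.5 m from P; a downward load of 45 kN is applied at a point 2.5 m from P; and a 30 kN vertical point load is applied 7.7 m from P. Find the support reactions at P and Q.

Resultant of the triangular load: ½ × 10.92 × 3.6 = 19.656 kN, acting at 5.6 m from P (one-third of the span from the peak).
ΣM about P: Q_y·10.8 − 30·sin54°·10.2 − (½·10.92·3.6)·5.6 − 206.3 − 45·2.5 − 30·7.7 = 0 → Q_y = 907.433/10.8 = 84.0216 ≈ 84.02 kN.
ΣF_y = 0: P_y + 84.0216 − 30·sin54° − ½·10.92·3.6 − 45 − 30 = 0 → P_y = 34.90 kN.
ΣF_x = 0: P_x + 30·cos54° = 0 → P_x = -17.63 kN.

P_x = -17.63 kN, P_y = 34.90 kN, Q_y = 84.02 kN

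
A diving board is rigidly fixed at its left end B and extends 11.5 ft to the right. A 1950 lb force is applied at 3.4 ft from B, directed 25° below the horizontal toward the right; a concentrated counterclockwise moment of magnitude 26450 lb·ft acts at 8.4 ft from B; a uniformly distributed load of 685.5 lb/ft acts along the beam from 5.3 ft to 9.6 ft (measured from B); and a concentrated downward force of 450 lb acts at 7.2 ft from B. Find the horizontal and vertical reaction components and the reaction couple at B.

B_x = -1767 lb, B_y = 4222 lb, M_B = 1552 lb·ft

Resultant of the distributed load: 685.5 × 4.3 = 2947.65 lb at 7.45 ft from B.
ΣF_x = 0: B_x + 1950·cos25° = 0 → B_x = -1767 lb.
ΣF_y = 0: B_y − 1950·sin25° − 685.5·4.3 − 450 = 0 → B_y = 4222 lb.
ΣM about B: M_B − 1950·sin25°·3.4 + 26450 − (685.5·4.3)·7.45 − 450·7.2 = 0 → M_B = 1552 lb·ft.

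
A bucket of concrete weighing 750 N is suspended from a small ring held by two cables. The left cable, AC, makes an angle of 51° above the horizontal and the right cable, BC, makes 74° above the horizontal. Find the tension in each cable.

T_AC = 252.4 N, T_BC = 576.2 N

ΣF_x = 0: −T_AC·cos51° + T_BC·cos74° = 0 → T_BC = 2.28315·T_AC.
ΣF_y = 0: T_AC·sin51° + T_BC·sin74° = 750.
Substitute: T_AC·(0.777146 + 2.28315·0.961262) = 750 → T_AC = 252.368 ≈ 252.4 N.
Then T_BC = 2.28315 × 252.368 = 576.2 N.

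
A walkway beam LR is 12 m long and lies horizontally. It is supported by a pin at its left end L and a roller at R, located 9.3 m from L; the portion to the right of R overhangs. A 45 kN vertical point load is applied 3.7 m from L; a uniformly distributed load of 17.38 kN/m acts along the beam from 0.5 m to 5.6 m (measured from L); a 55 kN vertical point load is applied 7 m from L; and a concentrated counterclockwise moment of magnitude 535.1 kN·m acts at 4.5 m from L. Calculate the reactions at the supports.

Resultant of the distributed load: 17.38 × 5.1 = 88.638 kN at 3.05 m from L.
Moments about L: R_y·9.3 − 45·3.7 − (17.38·5.1)·3.05 − 55·7 + 535.1 = 0 → R_y = 286.7459/9.3 = 30.8329 ≈ 30.83 kN.
ΣF_y = 0: L_y + 30.8329 − 45 − 17.38·5.1 − 55 = 0 → L_y = 157.8 kN.
ΣF_x = 0: no horizontal applied forces, so L_x = 0.

L_x = 0, L_y = 157.8 kN, R_y = 30.83 kN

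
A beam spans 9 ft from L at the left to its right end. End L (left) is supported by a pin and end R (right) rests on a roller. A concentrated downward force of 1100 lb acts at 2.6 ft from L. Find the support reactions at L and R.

L_x = 0, L_y = 782.2 lb, R_y = 317.8 lb

Moments about L: R_y·9 − 1100·2.6 = 0 → R_y = 2860/9 = 317.778 ≈ 317.8 lb.
ΣF_y = 0: L_y + 317.778 − 1100 = 0 → L_y = 782.2 lb.
ΣF_x = 0: no horizontal applied forces, so L_x = 0.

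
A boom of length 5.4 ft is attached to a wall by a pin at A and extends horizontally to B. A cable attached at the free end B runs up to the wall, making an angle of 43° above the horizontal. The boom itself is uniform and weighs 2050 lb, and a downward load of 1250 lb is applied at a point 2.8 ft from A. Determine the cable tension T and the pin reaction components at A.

ΣM about A: T·sin43°·5.4 − 2050·2.7 − 1250·2.8 = 0 → T = 9035/(5.4·0.681998) = 2453.3 ≈ 2453 lb.
ΣF_x = 0: A_x − T·cos43° = 0 → A_x = 2453.3 × 0.731354 = 1794 lb.
ΣF_y = 0: A_y + T·sin43° − 2050 − 1250 = 0 → A_y = 3300 − 2453.3 × 0.681998 = 1627 lb.

T = 2453 lb, A_x = 1794 lb, A_y = 1627 lb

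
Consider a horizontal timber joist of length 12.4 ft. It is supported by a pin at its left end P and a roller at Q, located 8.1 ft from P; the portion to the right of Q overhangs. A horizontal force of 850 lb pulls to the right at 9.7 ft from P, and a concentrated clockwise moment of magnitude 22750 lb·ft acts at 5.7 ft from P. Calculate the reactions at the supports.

P_x = -850.0 lb, P_y = -2809 lb, Q_y = 2809 lb

Taking moments about P: Q_y·8.1 − 22750 = 0 → Q_y = 22750/8.1 = 2808.64 ≈ 2809 lb.
ΣF_y = 0: P_y + 2808.64  = 0 → P_y = -2809 lb.
ΣF_x = 0: P_x + 850 = 0 → P_x = -850.0 lb.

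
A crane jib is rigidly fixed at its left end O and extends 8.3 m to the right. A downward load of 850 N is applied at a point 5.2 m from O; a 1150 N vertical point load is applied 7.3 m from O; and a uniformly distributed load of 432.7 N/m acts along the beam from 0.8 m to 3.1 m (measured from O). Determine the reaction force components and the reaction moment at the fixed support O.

O_x = 0, O_y = 2995 N, M_O = 14760 N·m

Resultant of the distributed load: 432.7 × 2.3 = 995.21 N at 1.95 m from O.
ΣF_x = 0: O_x = 0.
ΣF_y = 0: O_y − 850 − 1150 − 432.7·2.3 = 0 → O_y = 2995 N.
ΣM about O: M_O − 850·5.2 − 1150·7.3 − (432.7·2.3)·1.95 = 0 → M_O = 14760 N·m.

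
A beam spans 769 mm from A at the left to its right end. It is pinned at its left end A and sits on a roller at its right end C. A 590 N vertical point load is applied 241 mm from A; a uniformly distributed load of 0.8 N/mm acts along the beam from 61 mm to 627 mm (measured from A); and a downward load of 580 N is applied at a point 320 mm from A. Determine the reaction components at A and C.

Resultant of the distributed load: 0.8 × 566 = 452.8 N at 344 mm from A.
Taking moments about A: C_y·769 − 590·241 − (0.8·566)·344 − 580·320 = 0 → C_y = 483553.2/769 = 628.808 ≈ 628.8 N.
ΣF_y = 0: A_y + 628.808 − 590 − 0.8·566 − 580 = 0 → A_y = 994.0 N.
ΣF_x = 0: no horizontal applied forces, so A_x = 0.

A_x = 0, A_y = 994.0 N, C_y = 628.8 N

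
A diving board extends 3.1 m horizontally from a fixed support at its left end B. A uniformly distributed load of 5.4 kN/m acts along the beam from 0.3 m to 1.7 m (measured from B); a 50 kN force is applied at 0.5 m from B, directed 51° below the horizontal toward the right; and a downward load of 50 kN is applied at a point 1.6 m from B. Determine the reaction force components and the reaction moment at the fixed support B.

Resultant of the distributed load: 5.4 × 1.4 = 7.56 kN at 1 m from B.
ΣF_x = 0: B_x + 50·cos51° = 0 → B_x = -31.47 kN.
ΣF_y = 0: B_y − 5.4·1.4 − 50·sin51° − 50 = 0 → B_y = 96.42 kN.
ΣM about B: M_B − (5.4·1.4)·1 − 50·sin51°·0.5 − 50·1.6 = 0 → M_B = 107.0 kN·m.

B_x = -31.47 kN, B_y = 96.42 kN, M_B = 107.0 kN·m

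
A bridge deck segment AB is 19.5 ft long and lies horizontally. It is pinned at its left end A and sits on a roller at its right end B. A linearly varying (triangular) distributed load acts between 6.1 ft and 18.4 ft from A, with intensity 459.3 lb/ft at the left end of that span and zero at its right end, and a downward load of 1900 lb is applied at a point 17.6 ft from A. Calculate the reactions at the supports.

A_x = 0, A_y = 1532 lb, B_y = 3192 lb

Resultant of the triangular load: ½ × 459.3 × 12.3 = 2824.695 lb, acting at 10.2 ft from A (one-third of the span from the peak).
ΣM about A: B_y·19.5 − (½·459.3·12.3)·10.2 − 1900·17.6 = 0 → B_y = 62251.889/19.5 = 3192.4 ≈ 3192 lb.
ΣF_y = 0: A_y + 3192.4 − ½·459.3·12.3 − 1900 = 0 → A_y = 1532 lb.
ΣF_x = 0: no horizontal applied forces, so A_x = 0.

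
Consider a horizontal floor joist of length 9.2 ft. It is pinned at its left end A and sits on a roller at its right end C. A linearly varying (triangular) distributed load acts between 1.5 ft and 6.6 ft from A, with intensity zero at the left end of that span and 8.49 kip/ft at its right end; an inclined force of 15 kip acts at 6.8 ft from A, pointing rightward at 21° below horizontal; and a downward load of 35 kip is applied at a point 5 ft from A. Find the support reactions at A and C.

Resultant of the triangular load: ½ × 8.49 × 5.1 = 21.6495 kip, acting at 4.9 ft from A (one-third of the span from the peak).
Moments about A: C_y·9.2 − (½·8.49·5.1)·4.9 − 15·sin21°·6.8 − 35·5 = 0 → C_y = 317.636/9.2 = 34.5257 ≈ 34.53 kip.
ΣF_y = 0: A_y + 34.5257 − ½·8.49·5.1 − 15·sin21° − 35 = 0 → A_y = 27.50 kip.
ΣF_x = 0: A_x + 15·cos21° = 0 → A_x = -14.00 kip.

A_x = -14.00 kip, A_y = 27.50 kip, C_y = 34.53 kip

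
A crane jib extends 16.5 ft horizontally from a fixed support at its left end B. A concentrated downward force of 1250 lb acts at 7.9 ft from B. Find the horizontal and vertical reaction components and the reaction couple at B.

ΣF_x = 0: B_x = 0.
ΣF_y = 0: B_y − 1250 = 0 → B_y = 1250 lb.
ΣM about B: M_B − 1250·7.9 = 0 → M_B = 9875 lb·ft.

B_x = 0, B_y = 1250 lb, M_B = 9875 lb·ft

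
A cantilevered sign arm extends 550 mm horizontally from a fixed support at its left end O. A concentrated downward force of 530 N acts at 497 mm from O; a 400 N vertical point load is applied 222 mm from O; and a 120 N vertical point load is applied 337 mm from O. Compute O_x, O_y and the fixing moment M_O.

O_x = 0, O_y = 1050 N, M_O = 392600 N·mm

ΣF_x = 0: O_x = 0.
ΣF_y = 0: O_y − 530 − 400 − 120 = 0 → O_y = 1050 N.
ΣM about O: M_O − 530·497 − 400·222 − 120·337 = 0 → M_O = 392600 N·mm.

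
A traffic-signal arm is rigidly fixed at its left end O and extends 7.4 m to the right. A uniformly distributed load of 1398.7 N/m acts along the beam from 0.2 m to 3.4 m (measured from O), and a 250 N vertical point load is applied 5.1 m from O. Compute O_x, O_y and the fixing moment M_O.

Resultant of the distributed load: 1398.7 × 3.2 = 4475.84 N at 1.8 m from O.
ΣF_x = 0: O_x = 0.
ΣF_y = 0: O_y − 1398.7·3.2 − 250 = 0 → O_y = 4726 N.
ΣM about O: M_O − (1398.7·3.2)·1.8 − 250·5.1 = 0 → M_O = 9332 N·m.

O_x = 0, O_y = 4726 N, M_O = 9332 N·m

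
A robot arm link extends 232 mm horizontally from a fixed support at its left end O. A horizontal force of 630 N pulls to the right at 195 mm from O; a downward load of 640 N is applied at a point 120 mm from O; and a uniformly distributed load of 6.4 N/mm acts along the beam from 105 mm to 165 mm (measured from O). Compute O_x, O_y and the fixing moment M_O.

O_x = -630.0 N, O_y = 1024 N, M_O = 128600 N·mm

Resultant of the distributed load: 6.4 × 60 = 384 N at 135 mm from O.
ΣF_x = 0: O_x + 630 = 0 → O_x = -630.0 N.
ΣF_y = 0: O_y − 640 − 6.4·60 = 0 → O_y = 1024 N.
ΣM about O: M_O − 640·120 − (6.4·60)·135 = 0 → M_O = 128600 N·mm.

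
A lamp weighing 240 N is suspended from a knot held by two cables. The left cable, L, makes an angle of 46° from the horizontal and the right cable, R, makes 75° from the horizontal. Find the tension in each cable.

T_L = 72.47 N, T_R = 194.5 N

ΣF_x = 0: −T_L·cos46° + T_R·cos75° = 0 → T_R = 2.68395·T_L.
ΣF_y = 0: T_L·sin46° + T_R·sin75° = 240.
Substitute: T_L·(0.71934 + 2.68395·0.965926) = 240 → T_L = 72.4673 ≈ 72.47 N.
Then T_R = 2.68395 × 72.4673 = 194.5 N.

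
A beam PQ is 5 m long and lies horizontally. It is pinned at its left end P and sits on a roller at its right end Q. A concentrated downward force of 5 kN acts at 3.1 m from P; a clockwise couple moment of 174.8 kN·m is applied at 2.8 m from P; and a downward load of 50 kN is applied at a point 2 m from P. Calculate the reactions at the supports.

ΣM about P: Q_y·5 − 5·3.1 − 174.8 − 50·2 = 0 → Q_y = 290.3/5 = 58.06 kN.
ΣF_y = 0: P_y + 58.06 − 5 − 50 = 0 → P_y = -3.060 kN.
ΣF_x = 0: no horizontal applied forces, so P_x = 0.

P_x = 0, P_y = -3.060 kN, Q_y = 58.06 kN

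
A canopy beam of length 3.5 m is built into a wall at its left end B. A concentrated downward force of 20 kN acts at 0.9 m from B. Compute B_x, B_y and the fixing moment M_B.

ΣF_x = 0: B_x = 0.
ΣF_y = 0: B_y − 20 = 0 → B_y = 20.00 kN.
ΣM about B: M_B − 20·0.9 = 0 → M_B = 18.00 kN·m.

B_x = 0, B_y = 20.00 kN, M_B = 18.00 kN·m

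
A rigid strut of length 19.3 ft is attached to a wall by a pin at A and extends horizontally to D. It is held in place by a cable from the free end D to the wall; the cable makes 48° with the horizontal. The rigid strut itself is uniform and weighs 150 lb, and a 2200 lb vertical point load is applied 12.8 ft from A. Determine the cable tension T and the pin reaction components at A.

ΣM about A: T·sin48°·19.3 − 150·9.65 − 2200·12.8 = 0 → T = 29607.5/(19.3·0.743145) = 2064.29 ≈ 2064 lb.
ΣF_x = 0: A_x − T·cos48° = 0 → A_x = 2064.29 × 0.669131 = 1381 lb.
ΣF_y = 0: A_y + T·sin48° − 150 − 2200 = 0 → A_y = 2350 − 2064.29 × 0.743145 = 815.9 lb.

T = 2064 lb, A_x = 1381 lb, A_y = 815.9 lb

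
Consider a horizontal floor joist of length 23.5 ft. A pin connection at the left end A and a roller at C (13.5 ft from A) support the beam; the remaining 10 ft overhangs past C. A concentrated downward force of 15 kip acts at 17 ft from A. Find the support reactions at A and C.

Moments about A: C_y·13.5 − 15·17 = 0 → C_y = 255/13.5 = 18.8889 ≈ 18.89 kip.
ΣF_y = 0: A_y + 18.8889 − 15 = 0 → A_y = -3.889 kip.
ΣF_x = 0: no horizontal applied forces, so A_x = 0.

A_x = 0, A_y = -3.889 kip, C_y = 18.89 kip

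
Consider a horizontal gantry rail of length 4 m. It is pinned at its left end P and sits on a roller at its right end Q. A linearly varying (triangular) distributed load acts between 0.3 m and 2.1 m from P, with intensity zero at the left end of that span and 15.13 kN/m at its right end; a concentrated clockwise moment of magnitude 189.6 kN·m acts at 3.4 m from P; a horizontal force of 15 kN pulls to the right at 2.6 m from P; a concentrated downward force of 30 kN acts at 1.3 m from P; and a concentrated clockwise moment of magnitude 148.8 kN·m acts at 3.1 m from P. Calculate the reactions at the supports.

Resultant of the triangular load: ½ × 15.13 × 1.8 = 13.617 kN, acting at 1.5 m from P (one-third of the span from the peak).
Moments about P: Q_y·4 − (½·15.13·1.8)·1.5 − 189.6 − 30·1.3 − 148.8 = 0 → Q_y = 397.8255/4 = 99.4564 ≈ 99.46 kN.
ΣF_y = 0: P_y + 99.4564 − ½·15.13·1.8 − 30 = 0 → P_y = -55.84 kN.
ΣF_x = 0: P_x + 15 = 0 → P_x = -15.00 kN.

P_x = -15.00 kN, P_y = -55.84 kN, Q_y = 99.46 kN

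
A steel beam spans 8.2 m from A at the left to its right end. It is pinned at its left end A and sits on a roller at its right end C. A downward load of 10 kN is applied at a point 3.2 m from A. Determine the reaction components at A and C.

A_x = 0, A_y = 6.098 kN, C_y = 3.902 kN

Taking moments about A: C_y·8.2 − 10·3.2 = 0 → C_y = 32/8.2 = 3.90244 ≈ 3.902 kN.
ΣF_y = 0: A_y + 3.90244 − 10 = 0 → A_y = 6.098 kN.
ΣF_x = 0: no horizontal applied forces, so A_x = 0.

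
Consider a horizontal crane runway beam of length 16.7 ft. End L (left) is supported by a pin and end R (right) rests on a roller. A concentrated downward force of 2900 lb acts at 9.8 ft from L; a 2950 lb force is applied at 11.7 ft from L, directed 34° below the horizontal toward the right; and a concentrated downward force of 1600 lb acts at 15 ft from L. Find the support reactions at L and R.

L_x = -2446 lb, L_y = 1855 lb, R_y = 4295 lb

ΣM about L: R_y·16.7 − 2900·9.8 − 2950·sin34°·11.7 − 1600·15 = 0 → R_y = 71720.5/16.7 = 4294.64 ≈ 4295 lb.
ΣF_y = 0: L_y + 4294.64 − 2900 − 2950·sin34° − 1600 = 0 → L_y = 1855 lb.
ΣF_x = 0: L_x + 2950·cos34° = 0 → L_x = -2446 lb.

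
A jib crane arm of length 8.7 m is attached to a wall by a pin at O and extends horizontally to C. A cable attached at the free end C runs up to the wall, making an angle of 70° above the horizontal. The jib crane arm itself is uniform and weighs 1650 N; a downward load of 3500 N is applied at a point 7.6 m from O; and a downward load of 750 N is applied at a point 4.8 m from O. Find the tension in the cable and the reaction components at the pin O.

ΣM about O: T·sin70°·8.7 − 1650·4.35 − 3500·7.6 − 750·4.8 = 0 → T = 37377.5/(8.7·0.939693) = 4571.99 ≈ 4572 N.
ΣF_x = 0: O_x − T·cos70° = 0 → O_x = 4571.99 × 0.34202 = 1564 N.
ΣF_y = 0: O_y + T·sin70° − 1650 − 3500 − 750 = 0 → O_y = 5900 − 4571.99 × 0.939693 = 1604 N.

T = 4572 N, O_x = 1564 N, O_y = 1604 N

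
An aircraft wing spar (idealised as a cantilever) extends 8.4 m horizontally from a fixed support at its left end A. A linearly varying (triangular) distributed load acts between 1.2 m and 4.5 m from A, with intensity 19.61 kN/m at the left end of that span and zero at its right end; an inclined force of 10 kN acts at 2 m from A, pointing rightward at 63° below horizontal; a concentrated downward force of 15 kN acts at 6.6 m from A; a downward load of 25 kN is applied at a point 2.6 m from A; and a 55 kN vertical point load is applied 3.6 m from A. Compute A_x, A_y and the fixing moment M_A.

Resultant of the triangular load: ½ × 19.61 × 3.3 = 32.3565 kN, acting at 2.3 m from A (one-third of the span from the peak).
ΣF_x = 0: A_x + 10·cos63° = 0 → A_x = -4.540 kN.
ΣF_y = 0: A_y − ½·19.61·3.3 − 10·sin63° − 15 − 25 − 55 = 0 → A_y = 136.3 kN.
ΣM about A: M_A − (½·19.61·3.3)·2.3 − 10·sin63°·2 − 15·6.6 − 25·2.6 − 55·3.6 = 0 → M_A = 454.2 kN·m.

A_x = -4.540 kN, A_y = 136.3 kN, M_A = 454.2 kN·m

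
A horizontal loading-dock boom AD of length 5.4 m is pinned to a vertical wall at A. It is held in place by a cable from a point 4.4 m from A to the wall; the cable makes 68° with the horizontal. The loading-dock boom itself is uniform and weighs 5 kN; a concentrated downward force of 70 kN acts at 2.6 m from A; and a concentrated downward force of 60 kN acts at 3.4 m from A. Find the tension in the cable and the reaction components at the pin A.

T = 97.93 kN, A_x = 36.68 kN, A_y = 44.20 kN

ΣM about A: T·sin68°·4.4 − 5·2.7 − 70·2.6 − 60·3.4 = 0 → T = 399.5/(4.4·0.927184) = 97.926 ≈ 97.93 kN.
ΣF_x = 0: A_x − T·cos68° = 0 → A_x = 97.926 × 0.374607 = 36.68 kN.
ΣF_y = 0: A_y + T·sin68° − 5 − 70 − 60 = 0 → A_y = 135 − 97.926 × 0.927184 = 44.20 kN.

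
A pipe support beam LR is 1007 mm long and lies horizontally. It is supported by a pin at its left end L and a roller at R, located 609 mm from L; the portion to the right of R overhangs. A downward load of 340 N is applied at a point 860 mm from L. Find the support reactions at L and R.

L_x = 0, L_y = -140.1 N, R_y = 480.1 N

ΣM about L: R_y·609 − 340·860 = 0 → R_y = 292400/609 = 480.131 ≈ 480.1 N.
ΣF_y = 0: L_y + 480.131 − 340 = 0 → L_y = -140.1 N.
ΣF_x = 0: no horizontal applied forces, so L_x = 0.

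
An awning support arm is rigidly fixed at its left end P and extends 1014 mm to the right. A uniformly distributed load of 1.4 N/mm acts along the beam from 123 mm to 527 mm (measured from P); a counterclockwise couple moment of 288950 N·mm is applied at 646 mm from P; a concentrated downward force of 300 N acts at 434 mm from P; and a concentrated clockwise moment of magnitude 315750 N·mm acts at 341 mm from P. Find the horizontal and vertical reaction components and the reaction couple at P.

Resultant of the distributed load: 1.4 × 404 = 565.6 N at 325 mm from P.
ΣF_x = 0: P_x = 0.
ΣF_y = 0: P_y − 1.4·404 − 300 = 0 → P_y = 865.6 N.
ΣM about P: M_P − (1.4·404)·325 + 288950 − 300·434 − 315750 = 0 → M_P = 340800 N·mm.

P_x = 0, P_y = 865.6 N, M_P = 340800 N·mm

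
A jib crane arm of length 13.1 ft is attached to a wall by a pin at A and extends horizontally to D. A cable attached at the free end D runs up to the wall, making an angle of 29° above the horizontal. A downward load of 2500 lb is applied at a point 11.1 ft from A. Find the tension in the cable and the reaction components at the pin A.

ΣM about A: T·sin29°·13.1 − 2500·11.1 = 0 → T = 27750/(13.1·0.48481) = 4369.38 ≈ 4369 lb.
ΣF_x = 0: A_x − T·cos29° = 0 → A_x = 4369.38 × 0.87462 = 3822 lb.
ΣF_y = 0: A_y + T·sin29° − 2500 = 0 → A_y = 2500 − 4369.38 × 0.48481 = 381.7 lb.

T = 4369 lb, A_x = 3822 lb, A_y = 381.7 lb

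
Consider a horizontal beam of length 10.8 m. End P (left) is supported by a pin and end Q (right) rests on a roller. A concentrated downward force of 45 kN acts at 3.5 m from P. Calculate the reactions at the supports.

P_x = 0, P_y = 30.42 kN, Q_y = 14.58 kN

ΣM about P: Q_y·10.8 − 45·3.5 = 0 → Q_y = 157.5/10.8 = 14.5833 ≈ 14.58 kN.
ΣF_y = 0: P_y + 14.5833 − 45 = 0 → P_y = 30.42 kN.
ΣF_x = 0: no horizontal applied forces, so P_x = 0.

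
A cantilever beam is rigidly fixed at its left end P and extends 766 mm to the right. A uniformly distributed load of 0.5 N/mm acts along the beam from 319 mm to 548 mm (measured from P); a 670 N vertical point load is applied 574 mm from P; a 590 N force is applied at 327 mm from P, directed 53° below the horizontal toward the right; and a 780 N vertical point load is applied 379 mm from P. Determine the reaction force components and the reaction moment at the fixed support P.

Resultant of the distributed load: 0.5 × 229 = 114.5 N at 433.5 mm from P.
ΣF_x = 0: P_x + 590·cos53° = 0 → P_x = -355.1 N.
ΣF_y = 0: P_y − 0.5·229 − 670 − 590·sin53° − 780 = 0 → P_y = 2036 N.
ΣM about P: M_P − (0.5·229)·433.5 − 670·574 − 590·sin53°·327 − 780·379 = 0 → M_P = 883900 N·mm.

P_x = -355.1 N, P_y = 2036 N, M_P = 883900 N·mm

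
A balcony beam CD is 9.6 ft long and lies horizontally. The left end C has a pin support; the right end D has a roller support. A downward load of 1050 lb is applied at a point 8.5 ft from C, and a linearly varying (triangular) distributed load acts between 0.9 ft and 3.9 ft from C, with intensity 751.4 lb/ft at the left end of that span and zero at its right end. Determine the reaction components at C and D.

Resultant of the triangular load: ½ × 751.4 × 3 = 1127.1 lb, acting at 1.9 ft from C (one-third of the span from the peak).
ΣM about C: D_y·9.6 − 1050·8.5 − (½·751.4·3)·1.9 = 0 → D_y = 11066.49/9.6 = 1152.76 ≈ 1153 lb.
ΣF_y = 0: C_y + 1152.76 − 1050 − ½·751.4·3 = 0 → C_y = 1024 lb.
ΣF_x = 0: no horizontal applied forces, so C_x = 0.

C_x = 0, C_y = 1024 lb, D_y = 1153 lb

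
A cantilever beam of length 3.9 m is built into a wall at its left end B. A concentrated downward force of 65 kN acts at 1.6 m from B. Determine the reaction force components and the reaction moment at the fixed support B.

ΣF_x = 0: B_x = 0.
ΣF_y = 0: B_y − 65 = 0 → B_y = 65.00 kN.
ΣM about B: M_B − 65·1.6 = 0 → M_B = 104.0 kN·m.

B_x = 0, B_y = 65.00 kN, M_B = 104.0 kN·m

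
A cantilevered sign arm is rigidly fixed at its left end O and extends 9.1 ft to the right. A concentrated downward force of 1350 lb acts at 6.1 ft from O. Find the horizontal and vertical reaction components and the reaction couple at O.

O_x = 0, O_y = 1350 lb, M_O = 8235 lb·ft

ΣF_x = 0: O_x = 0.
ΣF_y = 0: O_y − 1350 = 0 → O_y = 1350 lb.
ΣM about O: M_O − 1350·6.1 = 0 → M_O = 8235 lb·ft.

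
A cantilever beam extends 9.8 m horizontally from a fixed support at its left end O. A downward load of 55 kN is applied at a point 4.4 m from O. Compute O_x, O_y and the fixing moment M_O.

ΣF_x = 0: O_x = 0.
ΣF_y = 0: O_y − 55 = 0 → O_y = 55.00 kN.
ΣM about O: M_O − 55·4.4 = 0 → M_O = 242.0 kN·m.

O_x = 0, O_y = 55.00 kN, M_O = 242.0 kN·m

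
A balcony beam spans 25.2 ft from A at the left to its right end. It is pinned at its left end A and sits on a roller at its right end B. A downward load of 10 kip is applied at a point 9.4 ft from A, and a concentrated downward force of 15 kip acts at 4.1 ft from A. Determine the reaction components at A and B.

Moments about A: B_y·25.2 − 10·9.4 − 15·4.1 = 0 → B_y = 155.5/25.2 = 6.17063 ≈ 6.171 kip.
ΣF_y = 0: A_y + 6.17063 − 10 − 15 = 0 → A_y = 18.83 kip.
ΣF_x = 0: no horizontal applied forces, so A_x = 0.

A_x = 0, A_y = 18.83 kip, B_y = 6.171 kip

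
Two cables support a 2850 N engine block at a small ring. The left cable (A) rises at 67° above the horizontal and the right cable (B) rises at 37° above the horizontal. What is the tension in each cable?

T_A = 2346 N, T_B = 1148 N

ΣF_x = 0: −T_A·cos67° + T_B·cos37° = 0 → T_B = 0.489248·T_A.
ΣF_y = 0: T_A·sin67° + T_B·sin37° = 2850.
Substitute: T_A·(0.920505 + 0.489248·0.601815) = 2850 → T_A = 2345.79 ≈ 2346 N.
Then T_B = 0.489248 × 2345.79 = 1148 N.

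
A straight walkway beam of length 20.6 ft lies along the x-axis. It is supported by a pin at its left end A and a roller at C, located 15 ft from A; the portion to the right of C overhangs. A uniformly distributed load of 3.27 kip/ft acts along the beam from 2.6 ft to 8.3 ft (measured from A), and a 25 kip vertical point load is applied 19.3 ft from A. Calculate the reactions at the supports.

A_x = 0, A_y = 4.700 kip, C_y = 38.94 kip

Resultant of the distributed load: 3.27 × 5.7 = 18.639 kip at 5.45 ft from A.
Taking moments about A: C_y·15 − (3.27·5.7)·5.45 − 25·19.3 = 0 → C_y = 584.08255/15 = 38.9388 ≈ 38.94 kip.
ΣF_y = 0: A_y + 38.9388 − 3.27·5.7 − 25 = 0 → A_y = 4.700 kip.
ΣF_x = 0: no horizontal applied forces, so A_x = 0.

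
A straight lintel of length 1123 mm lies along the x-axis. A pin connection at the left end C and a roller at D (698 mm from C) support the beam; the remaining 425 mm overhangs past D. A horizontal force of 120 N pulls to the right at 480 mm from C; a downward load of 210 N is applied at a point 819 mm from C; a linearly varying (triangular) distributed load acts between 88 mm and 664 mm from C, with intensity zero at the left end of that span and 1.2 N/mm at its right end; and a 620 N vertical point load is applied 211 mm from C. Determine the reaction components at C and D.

Resultant of the triangular load: ½ × 1.2 × 576 = 345.6 N, acting at 472 mm from C (one-third of the span from the peak).
Taking moments about C: D_y·698 − 210·819 − (½·1.2·576)·472 − 620·211 = 0 → D_y = 465933.2/698 = 667.526 ≈ 667.5 N.
ΣF_y = 0: C_y + 667.526 − 210 − ½·1.2·576 − 620 = 0 → C_y = 508.1 N.
ΣF_x = 0: C_x + 120 = 0 → C_x = -120.0 N.

C_x = -120.0 N, C_y = 508.1 N, D_y = 667.5 N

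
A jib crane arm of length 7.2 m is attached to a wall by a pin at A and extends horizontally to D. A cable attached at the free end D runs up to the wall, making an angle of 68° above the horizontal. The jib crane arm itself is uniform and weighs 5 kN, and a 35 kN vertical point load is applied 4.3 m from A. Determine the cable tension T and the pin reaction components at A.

T = 25.24 kN, A_x = 9.455 kN, A_y = 16.60 kN

ΣM about A: T·sin68°·7.2 − 5·3.6 − 35·4.3 = 0 → T = 168.5/(7.2·0.927184) = 25.2407 ≈ 25.24 kN.
ΣF_x = 0: A_x − T·cos68° = 0 → A_x = 25.2407 × 0.374607 = 9.455 kN.
ΣF_y = 0: A_y + T·sin68° − 5 − 35 = 0 → A_y = 40 − 25.2407 × 0.927184 = 16.60 kN.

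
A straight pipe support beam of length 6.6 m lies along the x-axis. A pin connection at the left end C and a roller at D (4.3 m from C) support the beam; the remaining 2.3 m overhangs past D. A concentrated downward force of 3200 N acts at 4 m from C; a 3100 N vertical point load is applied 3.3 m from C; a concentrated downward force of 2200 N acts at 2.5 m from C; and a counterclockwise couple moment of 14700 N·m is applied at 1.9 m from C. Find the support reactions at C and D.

Moments about C: D_y·4.3 − 3200·4 − 3100·3.3 − 2200·2.5 + 14700 = 0 → D_y = 13830/4.3 = 3216.28 ≈ 3216 N.
ΣF_y = 0: C_y + 3216.28 − 3200 − 3100 − 2200 = 0 → C_y = 5284 N.
ΣF_x = 0: no horizontal applied forces, so C_x = 0.

C_x = 0, C_y = 5284 N, D_y = 3216 N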